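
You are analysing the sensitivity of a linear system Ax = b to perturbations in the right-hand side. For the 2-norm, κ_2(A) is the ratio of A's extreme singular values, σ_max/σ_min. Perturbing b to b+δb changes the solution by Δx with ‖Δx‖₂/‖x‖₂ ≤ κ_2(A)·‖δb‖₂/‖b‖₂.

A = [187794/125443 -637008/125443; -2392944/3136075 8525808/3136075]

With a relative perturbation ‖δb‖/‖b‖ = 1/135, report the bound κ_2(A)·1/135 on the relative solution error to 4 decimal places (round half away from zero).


1.3665

form AᵀA = [96082344324/34031025625 -329301751968/34031025625; -329301751968/34031025625 1129070578176/34031025625] with trace 1960244676/54449641 and determinant 2073600/54449641
solving λ² − 1960244676/54449641·λ + 2073600/54449641 = 0 gives λ = 36, 57600/54449641
so κ_2 = √(36 / (57600/54449641)) = 184.4750
bound on ‖Δx‖/‖x‖: κ·ε = 184.4750·1/135 = 1.3665


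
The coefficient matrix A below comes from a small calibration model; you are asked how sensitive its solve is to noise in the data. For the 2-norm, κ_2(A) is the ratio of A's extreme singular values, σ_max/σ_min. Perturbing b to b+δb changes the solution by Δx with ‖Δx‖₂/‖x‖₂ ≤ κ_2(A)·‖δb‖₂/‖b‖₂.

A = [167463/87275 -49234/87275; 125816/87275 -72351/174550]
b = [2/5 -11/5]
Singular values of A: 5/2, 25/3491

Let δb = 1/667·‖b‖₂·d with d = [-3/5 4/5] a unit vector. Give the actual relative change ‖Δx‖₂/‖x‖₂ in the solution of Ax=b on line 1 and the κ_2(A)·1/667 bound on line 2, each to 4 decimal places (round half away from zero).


0.0017
0.5234

largest singular value 5/2, smallest 25/3491
κ = σ_max/σ_min = (5/2)/(25/3491) = 349.1000
κ_2(A)·‖δb‖/‖b‖ = 0.5234
solve Ax = b  →  x = [-78.5824 -267.9968]
‖b‖ = 2.2361, ‖x‖ = 279.2803
with δb = [-0.0020 0.0027], A·Δx = δb → ‖Δx‖ = 0.4681
relative error = 0.0017
so the bound overstates the realised error by a factor of ≈ 312.2449 (computed from the unrounded values)


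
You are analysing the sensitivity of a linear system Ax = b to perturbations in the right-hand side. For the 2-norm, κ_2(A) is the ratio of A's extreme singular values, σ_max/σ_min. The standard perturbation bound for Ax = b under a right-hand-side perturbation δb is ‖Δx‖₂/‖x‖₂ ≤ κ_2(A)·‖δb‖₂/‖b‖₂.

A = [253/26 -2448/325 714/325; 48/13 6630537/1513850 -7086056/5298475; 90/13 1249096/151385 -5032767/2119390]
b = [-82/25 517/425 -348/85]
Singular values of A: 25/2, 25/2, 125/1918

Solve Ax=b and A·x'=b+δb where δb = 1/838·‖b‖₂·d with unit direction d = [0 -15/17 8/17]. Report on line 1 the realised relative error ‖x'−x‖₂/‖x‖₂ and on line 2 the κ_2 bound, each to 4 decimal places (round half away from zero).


σ_max = 25/2, σ_min = 125/1918
κ = σ_max/σ_min = (25/2)/(125/1918) = 191.8000
bound on ‖Δx‖/‖x‖: κ·ε = 191.8000·1/838 = 0.2289
solve Ax = b  →  x = [-0.3569 -12.9126 -44.1838]
‖b‖₂ = 5.3852 and ‖x‖₂ = 46.0334
with δb = [0.0000 -0.0057 0.0030], A·Δx = δb → ‖Δx‖ = 0.0986
relative error = 0.0021
so the bound overstates the realised error by a factor of ≈ 106.8523 (computed from the unrounded values)

0.0021
0.2289


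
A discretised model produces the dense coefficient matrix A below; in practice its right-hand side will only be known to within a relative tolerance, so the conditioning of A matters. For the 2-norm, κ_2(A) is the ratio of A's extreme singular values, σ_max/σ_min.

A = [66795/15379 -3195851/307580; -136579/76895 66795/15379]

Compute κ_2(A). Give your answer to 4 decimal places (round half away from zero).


form AᵀA = [770373514/34987225 -295808337/5597956; -295808337/5597956 70994629729/559795600] with trace 493021337/3312400 and determinant 13845841/82810000
λ_max, λ_min = (493021337/3312400 ± √9722508026522841/438879750400)/2 = 3721/25, 3721/3312400
so κ_2 = √((3721/25) / (3721/3312400)) = 364.0000

364.0000


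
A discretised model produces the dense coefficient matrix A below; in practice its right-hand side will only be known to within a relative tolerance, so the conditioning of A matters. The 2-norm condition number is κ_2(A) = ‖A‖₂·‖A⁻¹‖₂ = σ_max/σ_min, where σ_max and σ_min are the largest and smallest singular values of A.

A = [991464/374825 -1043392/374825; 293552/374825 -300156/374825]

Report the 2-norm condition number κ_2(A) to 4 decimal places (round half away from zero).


M = AᵀA = [1710677824/224790049 -1796155200/224790049; -1796155200/224790049 1886016784/224790049]. tr(M)=4276688/267289, det(M)=1024/267289
char-poly roots: 16 and 64/267289
κ = σ_max/σ_min = 4/(8/517) = 258.5000

258.5000


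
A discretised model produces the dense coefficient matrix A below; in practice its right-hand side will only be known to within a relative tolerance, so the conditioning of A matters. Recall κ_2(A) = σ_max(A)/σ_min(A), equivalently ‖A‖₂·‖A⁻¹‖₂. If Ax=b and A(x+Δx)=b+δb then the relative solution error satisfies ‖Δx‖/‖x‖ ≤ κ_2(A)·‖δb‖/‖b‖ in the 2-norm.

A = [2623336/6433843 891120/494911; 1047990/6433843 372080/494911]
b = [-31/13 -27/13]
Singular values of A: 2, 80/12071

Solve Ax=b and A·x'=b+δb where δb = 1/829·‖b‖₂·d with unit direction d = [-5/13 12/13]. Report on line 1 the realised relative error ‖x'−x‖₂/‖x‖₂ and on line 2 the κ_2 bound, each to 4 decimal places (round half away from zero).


0.0038
0.3640

largest singular value 2, smallest 80/12071
κ = σ_max/σ_min = 2/(80/12071) = 301.7750
κ_2(A)·‖δb‖/‖b‖ = 0.3640
solve Ax = b  →  x = [146.8780 -34.5851]
‖b‖₂ = 3.1623 and ‖x‖₂ = 150.8950
re-solving with b+δb shifts x by Δx of norm 0.5756
realised ‖Δx‖/‖x‖ = 0.0038
tightness: 0.0038 against a bound of 0.3640 (unrounded ratio ≈ 0.0105)


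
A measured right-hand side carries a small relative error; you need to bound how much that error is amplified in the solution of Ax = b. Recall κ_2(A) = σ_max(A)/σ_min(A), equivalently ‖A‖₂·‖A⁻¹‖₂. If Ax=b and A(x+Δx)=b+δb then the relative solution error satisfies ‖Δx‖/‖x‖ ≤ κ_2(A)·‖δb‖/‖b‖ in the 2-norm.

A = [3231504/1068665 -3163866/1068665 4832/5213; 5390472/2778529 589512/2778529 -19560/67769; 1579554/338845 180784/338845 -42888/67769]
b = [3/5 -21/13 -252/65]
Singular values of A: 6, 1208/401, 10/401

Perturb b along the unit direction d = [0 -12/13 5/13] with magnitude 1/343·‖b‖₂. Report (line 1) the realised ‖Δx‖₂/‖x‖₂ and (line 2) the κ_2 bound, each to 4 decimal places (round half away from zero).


largest singular value 6, smallest 10/401
condition number: 6 ÷ (10/401) = 240.6000
bound on ‖Δx‖/‖x‖: κ·ε = 240.6000·1/343 = 0.7015
solve Ax = b  →  x = [-0.6896 -0.7871 0.3830]
‖b‖₂ = 4.2426 and ‖x‖₂ = 1.1143
δb = ε·‖b‖·d = [0.0000 -0.0114 0.0048]; solving A·Δx = δb gives ‖Δx‖ = 0.4960
relative error = 0.4451
so the bound overstates the realised error by a factor of ≈ 1.5759 (computed from the unrounded values)

0.4451
0.7015


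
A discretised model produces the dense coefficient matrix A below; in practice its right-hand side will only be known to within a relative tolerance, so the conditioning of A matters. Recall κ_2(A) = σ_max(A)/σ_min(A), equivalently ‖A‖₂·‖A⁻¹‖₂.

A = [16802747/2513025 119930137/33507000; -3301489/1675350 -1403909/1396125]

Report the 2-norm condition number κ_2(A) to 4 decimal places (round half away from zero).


M = AᵀA = [1963884309661/40417885764 3491224630439/134726285880; 3491224630439/134726285880 24829617595969/1796350478400]. tr(M)=3491419661689/55941710400, det(M)=973752025/8950673664
eigenvalues of AᵀA: λ = (tr ± √(tr²−4·det))/2 = 6241/100, 3900625/2237668416
σ_max=√(6241/100)=(79/10), σ_min=√(3900625/2237668416)=(1975/47304) → κ = 189.2160

189.2160


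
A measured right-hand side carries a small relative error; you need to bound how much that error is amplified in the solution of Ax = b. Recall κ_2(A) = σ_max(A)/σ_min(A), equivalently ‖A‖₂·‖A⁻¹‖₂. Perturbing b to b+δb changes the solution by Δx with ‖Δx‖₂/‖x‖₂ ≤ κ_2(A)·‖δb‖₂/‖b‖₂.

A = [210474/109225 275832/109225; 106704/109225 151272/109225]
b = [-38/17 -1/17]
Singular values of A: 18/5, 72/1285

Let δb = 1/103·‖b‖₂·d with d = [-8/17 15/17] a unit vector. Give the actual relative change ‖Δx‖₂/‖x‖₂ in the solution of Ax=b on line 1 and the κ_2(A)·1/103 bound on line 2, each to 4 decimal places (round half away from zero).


largest singular value 18/5, smallest 72/1285
κ_2(A) = (18/5) / (72/1285) = 64.2500
perturbation bound = 64.2500·1/103 = 0.6238
solve Ax = b  →  x = [-14.6111 10.2639]
2-norm of b is 2.2361; of x, 17.8559
Δx = A⁻¹·δb where δb = 1/103·2.2361·d; ‖Δx‖ = 0.3875
dividing the unrounded norms, ‖Δx‖/‖x‖ = 0.0217
so the bound overstates the realised error by a factor of ≈ 28.7474 (computed from the unrounded values)

0.0217
0.6238


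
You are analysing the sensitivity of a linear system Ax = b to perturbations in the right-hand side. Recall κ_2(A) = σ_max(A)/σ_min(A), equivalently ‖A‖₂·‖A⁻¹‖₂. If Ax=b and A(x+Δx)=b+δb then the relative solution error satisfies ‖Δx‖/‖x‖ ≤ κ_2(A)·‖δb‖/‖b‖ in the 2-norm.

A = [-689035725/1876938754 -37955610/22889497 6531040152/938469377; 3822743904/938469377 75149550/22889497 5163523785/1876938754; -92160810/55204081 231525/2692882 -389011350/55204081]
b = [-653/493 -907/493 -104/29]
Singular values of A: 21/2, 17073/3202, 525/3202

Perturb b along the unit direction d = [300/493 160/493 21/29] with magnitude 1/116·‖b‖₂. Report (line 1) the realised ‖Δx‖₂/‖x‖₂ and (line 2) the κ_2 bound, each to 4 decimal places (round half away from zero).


σ_max = 21/2, σ_min = 525/3202
κ_2(A) = (21/2) / (525/3202) = 64.0400
κ_2(A)·‖δb‖/‖b‖ = 0.5521
solve Ax = b  →  x = [16.3030 -17.7956 -3.5706]
‖b‖₂ = 4.2426 and ‖x‖₂ = 24.3971
δb = ε·‖b‖·d = [0.0223 0.0119 0.0265]; solving A·Δx = δb gives ‖Δx‖ = 0.2231
dividing the unrounded norms, ‖Δx‖/‖x‖ = 0.0091
so the bound overstates the realised error by a factor of ≈ 60.3797 (computed from the unrounded values)

0.0091
0.5521


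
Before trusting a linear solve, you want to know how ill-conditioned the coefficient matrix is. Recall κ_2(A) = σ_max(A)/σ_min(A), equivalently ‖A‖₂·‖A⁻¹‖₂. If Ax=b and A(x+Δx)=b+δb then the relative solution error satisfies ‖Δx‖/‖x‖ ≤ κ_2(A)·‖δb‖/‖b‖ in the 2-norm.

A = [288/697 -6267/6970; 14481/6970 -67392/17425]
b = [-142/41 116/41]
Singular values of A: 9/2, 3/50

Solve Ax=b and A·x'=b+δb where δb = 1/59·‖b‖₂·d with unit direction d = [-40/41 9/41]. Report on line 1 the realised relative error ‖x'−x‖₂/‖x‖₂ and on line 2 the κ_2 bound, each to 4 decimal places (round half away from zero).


from the listed singular values, σ₁ = 9/2, σ_n = 3/50
κ_2(A) = (9/2) / (3/50) = 75.0000
κ_2(A)·‖δb‖/‖b‖ = 1.2712
solve Ax = b  →  x = [59.0327 30.9804]
‖b‖ = 4.4721, ‖x‖ = 66.6681
with δb = [-0.0740 0.0166], A·Δx = δb → ‖Δx‖ = 1.2633
relative error = 0.0189
tightness: 0.0189 against a bound of 1.2712 (unrounded ratio ≈ 0.0149)

0.0189
1.2712


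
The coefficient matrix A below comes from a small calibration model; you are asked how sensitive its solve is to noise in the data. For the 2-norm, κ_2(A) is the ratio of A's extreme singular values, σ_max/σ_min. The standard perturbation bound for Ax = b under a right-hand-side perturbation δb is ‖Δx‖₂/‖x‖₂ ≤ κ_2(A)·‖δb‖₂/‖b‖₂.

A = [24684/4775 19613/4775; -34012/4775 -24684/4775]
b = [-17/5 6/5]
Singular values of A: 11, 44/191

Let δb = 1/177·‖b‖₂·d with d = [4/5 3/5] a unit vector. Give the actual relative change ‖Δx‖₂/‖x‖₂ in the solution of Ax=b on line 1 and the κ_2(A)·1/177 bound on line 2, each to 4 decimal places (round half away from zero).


0.0102
0.2698

σ_max = 11, σ_min = 44/191
κ = σ_max/σ_min = 11/(44/191) = 47.7500
κ_2(A)·‖δb‖/‖b‖ = 0.2698
solve Ax = b  →  x = [4.9909 -7.1091]
‖b‖₂ = 3.6056 and ‖x‖₂ = 8.6861
with δb = [0.0163 0.0122], A·Δx = δb → ‖Δx‖ = 0.0884
realised ‖Δx‖/‖x‖ = 0.0102
so the bound overstates the realised error by a factor of ≈ 26.5000 (computed from the unrounded values)


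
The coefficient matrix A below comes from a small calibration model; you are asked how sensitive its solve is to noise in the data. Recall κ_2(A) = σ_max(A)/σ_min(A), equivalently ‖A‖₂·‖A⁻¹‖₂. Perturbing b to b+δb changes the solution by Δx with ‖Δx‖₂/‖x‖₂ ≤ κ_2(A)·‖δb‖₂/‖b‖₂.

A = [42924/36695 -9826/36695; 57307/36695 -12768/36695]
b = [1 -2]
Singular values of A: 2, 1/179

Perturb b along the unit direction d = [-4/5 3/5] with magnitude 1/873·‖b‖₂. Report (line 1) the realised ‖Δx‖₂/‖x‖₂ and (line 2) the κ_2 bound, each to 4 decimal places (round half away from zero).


0.0013
0.4101

from the listed singular values, σ₁ = 2, σ_n = 1/179
κ_2(A) = 2 / (1/179) = 358.0000
bound on ‖Δx‖/‖x‖: κ·ε = 358.0000·1/873 = 0.4101
solve Ax = b  →  x = [-79.0732 -349.1585]
‖b‖ = 2.2361, ‖x‖ = 358.0003
δb = ε·‖b‖·d = [-0.0020 0.0015]; solving A·Δx = δb gives ‖Δx‖ = 0.4585
dividing the unrounded norms, ‖Δx‖/‖x‖ = 0.0013
tightness: 0.0013 against a bound of 0.4101 (unrounded ratio ≈ 0.0031)


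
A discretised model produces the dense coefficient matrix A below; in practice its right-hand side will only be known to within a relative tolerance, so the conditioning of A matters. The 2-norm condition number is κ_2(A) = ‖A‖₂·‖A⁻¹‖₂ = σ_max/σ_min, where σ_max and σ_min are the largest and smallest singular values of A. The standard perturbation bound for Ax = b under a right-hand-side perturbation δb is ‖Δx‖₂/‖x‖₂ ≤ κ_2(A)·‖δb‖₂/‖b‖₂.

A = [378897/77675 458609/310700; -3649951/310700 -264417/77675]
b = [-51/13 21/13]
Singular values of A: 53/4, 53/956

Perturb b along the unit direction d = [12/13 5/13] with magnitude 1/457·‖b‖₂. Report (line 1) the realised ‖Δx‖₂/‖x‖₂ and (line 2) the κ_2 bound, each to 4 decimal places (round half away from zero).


0.0031
0.5230

from the listed singular values, σ₁ = 53/4, σ_n = 53/956
κ_2(A) = (53/4) / (53/956) = 239.0000
worst-case relative error ≤ 239.0000 × 1/457 = 0.5230
solve Ax = b  →  x = [14.9343 -52.0121]
‖b‖₂ = 4.2426 and ‖x‖₂ = 54.1137
re-solving with b+δb shifts x by Δx of norm 0.1675
dividing the unrounded norms, ‖Δx‖/‖x‖ = 0.0031
tightness: 0.0031 against a bound of 0.5230 (unrounded ratio ≈ 0.0059)


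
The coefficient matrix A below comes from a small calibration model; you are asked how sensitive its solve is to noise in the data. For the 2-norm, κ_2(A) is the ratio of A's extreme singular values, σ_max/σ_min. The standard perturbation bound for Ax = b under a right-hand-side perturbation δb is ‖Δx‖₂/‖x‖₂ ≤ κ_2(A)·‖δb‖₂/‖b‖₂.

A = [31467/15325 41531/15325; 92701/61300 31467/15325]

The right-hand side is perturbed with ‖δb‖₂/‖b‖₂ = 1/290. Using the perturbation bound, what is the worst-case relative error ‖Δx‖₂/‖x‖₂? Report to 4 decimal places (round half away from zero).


M = AᵀA = [977449153/150307600 325777851/37576900; 325777851/37576900 108599842/9394225]. tr(M)=108601865/6012304, det(M)=83521/6012304
eigenvalues of AᵀA: λ = (tr ± √(tr²−4·det))/2 = 289/16, 289/375769
σ_max=√(289/16)=(17/4), σ_min=√(289/375769)=(17/613) → κ = 153.2500
bound on ‖Δx‖/‖x‖: κ·ε = 153.2500·1/290 = 0.5284

0.5284


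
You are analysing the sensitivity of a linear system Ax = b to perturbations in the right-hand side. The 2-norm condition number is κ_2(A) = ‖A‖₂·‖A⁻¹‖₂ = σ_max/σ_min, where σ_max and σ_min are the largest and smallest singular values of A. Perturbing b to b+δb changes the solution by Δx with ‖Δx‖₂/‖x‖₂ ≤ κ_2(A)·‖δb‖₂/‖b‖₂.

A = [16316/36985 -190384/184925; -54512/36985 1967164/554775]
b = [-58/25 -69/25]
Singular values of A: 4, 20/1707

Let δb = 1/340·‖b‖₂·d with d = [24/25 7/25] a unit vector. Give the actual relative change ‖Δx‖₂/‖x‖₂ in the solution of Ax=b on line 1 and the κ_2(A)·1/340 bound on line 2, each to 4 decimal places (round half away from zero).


σ_max = 4, σ_min = 20/1707
κ_2(A) = 4 / (20/1707) = 341.4000
bound on ‖Δx‖/‖x‖: κ·ε = 341.4000·1/340 = 1.0041
solve Ax = b  →  x = [-236.1615 -98.9423]
2-norm of b is 3.6056; of x, 256.0505
with δb = [0.0102 0.0030], A·Δx = δb → ‖Δx‖ = 0.9051
dividing the unrounded norms, ‖Δx‖/‖x‖ = 0.0035
realised/bound (from unrounded values) ≈ 0.0035

0.0035
1.0041


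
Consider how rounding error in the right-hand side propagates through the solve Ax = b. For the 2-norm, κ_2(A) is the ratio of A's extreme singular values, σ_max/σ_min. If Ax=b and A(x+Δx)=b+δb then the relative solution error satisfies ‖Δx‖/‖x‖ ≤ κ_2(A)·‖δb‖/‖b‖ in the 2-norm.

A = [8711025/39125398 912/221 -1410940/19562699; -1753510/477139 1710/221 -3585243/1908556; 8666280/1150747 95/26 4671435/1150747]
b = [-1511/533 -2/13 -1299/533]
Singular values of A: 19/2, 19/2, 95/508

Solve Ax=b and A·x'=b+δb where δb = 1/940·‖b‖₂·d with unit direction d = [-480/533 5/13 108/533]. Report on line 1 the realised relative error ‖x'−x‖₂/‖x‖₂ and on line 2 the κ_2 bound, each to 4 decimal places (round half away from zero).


0.0020
0.0540

σ_max = 19/2, σ_min = 95/508
κ = σ_max/σ_min = (19/2)/(95/508) = 50.8000
perturbation bound = 50.8000·1/940 = 0.0540
solve Ax = b  →  x = [-5.2350 -0.2415 9.3287]
‖b‖₂ = 3.7417 and ‖x‖₂ = 10.6999
Δx = A⁻¹·δb where δb = 1/940·3.7417·d; ‖Δx‖ = 0.0213
relative error = 0.0020
tightness: 0.0020 against a bound of 0.0540 (unrounded ratio ≈ 0.0368)


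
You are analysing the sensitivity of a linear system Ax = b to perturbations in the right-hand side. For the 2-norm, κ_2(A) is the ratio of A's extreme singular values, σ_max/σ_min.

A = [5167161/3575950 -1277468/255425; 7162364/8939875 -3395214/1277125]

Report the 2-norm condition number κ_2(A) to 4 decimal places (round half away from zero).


M = AᵀA = [3019676997481/1106178062500 -369649805814/39506359375; -369649805814/39506359375 181057406164/5643765625]. tr(M)=61611085769/1769884900, det(M)=12117361/442471225
char-poly roots: 3481/100 and 13924/17698849
so κ_2 = √((3481/100) / (13924/17698849)) = 210.3500

210.3500


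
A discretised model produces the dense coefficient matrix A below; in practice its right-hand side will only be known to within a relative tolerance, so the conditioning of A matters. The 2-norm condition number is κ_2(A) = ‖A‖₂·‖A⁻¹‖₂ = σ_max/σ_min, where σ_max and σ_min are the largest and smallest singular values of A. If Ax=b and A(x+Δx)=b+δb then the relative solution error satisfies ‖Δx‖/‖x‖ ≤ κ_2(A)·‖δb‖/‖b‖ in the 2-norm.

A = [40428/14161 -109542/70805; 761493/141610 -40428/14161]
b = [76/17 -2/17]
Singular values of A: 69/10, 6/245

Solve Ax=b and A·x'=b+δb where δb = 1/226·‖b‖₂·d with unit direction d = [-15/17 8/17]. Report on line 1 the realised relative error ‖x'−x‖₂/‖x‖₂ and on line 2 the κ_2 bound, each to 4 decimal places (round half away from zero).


σ_max = 69/10, σ_min = 6/245
condition number: (69/10) ÷ (6/245) = 281.7500
perturbation bound = 281.7500·1/226 = 1.2467
solve Ax = b  →  x = [-76.6070 -144.2540]
‖b‖ = 4.4721, ‖x‖ = 163.3336
Δx = A⁻¹·δb where δb = 1/226·4.4721·d; ‖Δx‖ = 0.8080
realised ‖Δx‖/‖x‖ = 0.0049
so the bound overstates the realised error by a factor of ≈ 252.0053 (computed from the unrounded values)

0.0049
1.2467


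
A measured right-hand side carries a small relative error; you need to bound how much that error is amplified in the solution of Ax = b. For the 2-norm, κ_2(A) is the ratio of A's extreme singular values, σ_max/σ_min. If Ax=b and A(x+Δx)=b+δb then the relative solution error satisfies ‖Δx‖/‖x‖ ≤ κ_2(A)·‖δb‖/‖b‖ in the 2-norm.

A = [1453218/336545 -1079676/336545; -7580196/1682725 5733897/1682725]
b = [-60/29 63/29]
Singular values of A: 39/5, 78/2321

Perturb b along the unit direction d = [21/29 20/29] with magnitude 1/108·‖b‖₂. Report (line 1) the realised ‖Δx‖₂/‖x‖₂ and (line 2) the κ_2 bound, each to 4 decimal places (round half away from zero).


from the listed singular values, σ₁ = 39/5, σ_n = 78/2321
κ_2(A) = (39/5) / (78/2321) = 232.1000
bound on ‖Δx‖/‖x‖: κ·ε = 232.1000·1/108 = 2.1491
solve Ax = b  →  x = [-0.3077 0.2308]
‖b‖ = 3.0000, ‖x‖ = 0.3846
δb = ε·‖b‖·d = [0.0201 0.0192]; solving A·Δx = δb gives ‖Δx‖ = 0.8266
relative error = 2.1491
so the bound is sharp here: realised error equals the bound

2.1491
2.1491


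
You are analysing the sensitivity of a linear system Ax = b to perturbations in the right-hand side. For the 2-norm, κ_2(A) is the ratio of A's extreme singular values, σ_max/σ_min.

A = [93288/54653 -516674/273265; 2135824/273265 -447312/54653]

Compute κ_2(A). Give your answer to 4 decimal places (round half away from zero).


166.6250

form AᵀA = [2843135296/44422225 -119402640/1776889; -119402640/1776889 3134534596/44422225] with trace 5977669892/44422225 and determinant 724255744/1110555625
eigenvalues of AᵀA: λ = (tr ± √(tr²−4·det))/2 = 3364/25, 215296/44422225
κ_2(A) = √(λ_max/λ_min) = √((3364/25) / (215296/44422225)) = 166.6250


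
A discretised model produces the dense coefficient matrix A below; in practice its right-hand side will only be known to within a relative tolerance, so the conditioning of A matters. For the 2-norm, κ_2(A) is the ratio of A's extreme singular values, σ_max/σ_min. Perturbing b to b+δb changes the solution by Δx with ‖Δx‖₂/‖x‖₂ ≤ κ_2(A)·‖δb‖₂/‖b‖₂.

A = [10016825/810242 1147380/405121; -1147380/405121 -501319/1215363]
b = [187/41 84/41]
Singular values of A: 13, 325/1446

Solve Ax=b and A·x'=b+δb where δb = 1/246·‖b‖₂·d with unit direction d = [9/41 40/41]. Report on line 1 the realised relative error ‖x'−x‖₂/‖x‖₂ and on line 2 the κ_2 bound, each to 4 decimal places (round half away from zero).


0.0068
0.2351

from the listed singular values, σ₁ = 13, σ_n = 325/1446
condition number: 13 ÷ (325/1446) = 57.8400
bound on ‖Δx‖/‖x‖: κ·ε = 57.8400·1/246 = 0.2351
solve Ax = b  →  x = [-2.6298 13.0897]
‖b‖₂ = 5.0000 and ‖x‖₂ = 13.3512
Δx = A⁻¹·δb where δb = 1/246·5.0000·d; ‖Δx‖ = 0.0904
relative error = 0.0068
realised/bound (from unrounded values) ≈ 0.0288


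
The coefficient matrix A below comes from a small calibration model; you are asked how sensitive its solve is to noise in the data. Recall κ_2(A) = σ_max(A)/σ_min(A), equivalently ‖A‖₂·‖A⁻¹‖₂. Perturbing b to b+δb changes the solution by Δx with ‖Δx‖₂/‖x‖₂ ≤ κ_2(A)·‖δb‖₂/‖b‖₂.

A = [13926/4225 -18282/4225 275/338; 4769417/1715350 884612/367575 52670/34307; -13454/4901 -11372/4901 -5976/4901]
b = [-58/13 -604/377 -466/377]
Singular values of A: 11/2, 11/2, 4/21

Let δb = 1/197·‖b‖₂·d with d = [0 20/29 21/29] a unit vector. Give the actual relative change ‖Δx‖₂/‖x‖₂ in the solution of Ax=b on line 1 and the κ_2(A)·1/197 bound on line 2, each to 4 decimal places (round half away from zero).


0.0124
0.1466

σ_max = 11/2, σ_min = 4/21
condition number: (11/2) ÷ (4/21) = 28.8750
bound on ‖Δx‖/‖x‖: κ·ε = 28.8750·1/197 = 0.1466
solve Ax = b  →  x = [3.3510 1.7350 -9.8322]
2-norm of b is 4.8990; of x, 10.5314
with δb = [0.0000 0.0172 0.0180], A·Δx = δb → ‖Δx‖ = 0.1306
realised ‖Δx‖/‖x‖ = 0.0124
realised/bound (from unrounded values) ≈ 0.0846


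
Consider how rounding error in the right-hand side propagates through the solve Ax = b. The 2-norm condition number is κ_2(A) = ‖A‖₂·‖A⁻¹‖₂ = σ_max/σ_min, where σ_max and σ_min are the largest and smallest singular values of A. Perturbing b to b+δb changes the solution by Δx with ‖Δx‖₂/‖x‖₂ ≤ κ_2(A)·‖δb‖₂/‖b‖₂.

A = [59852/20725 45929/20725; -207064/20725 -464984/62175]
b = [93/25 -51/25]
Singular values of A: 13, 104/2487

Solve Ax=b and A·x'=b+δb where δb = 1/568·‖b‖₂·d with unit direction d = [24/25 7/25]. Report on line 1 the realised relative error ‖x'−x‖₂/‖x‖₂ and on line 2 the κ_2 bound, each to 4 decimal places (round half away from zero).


σ_max = 13, σ_min = 104/2487
κ_2(A) = 13 / (104/2487) = 310.8750
perturbation bound = 310.8750·1/568 = 0.5473
solve Ax = b  →  x = [-42.8596 57.5308]
2-norm of b is 4.2426; of x, 71.7408
Δx = A⁻¹·δb where δb = 1/568·4.2426·d; ‖Δx‖ = 0.1786
relative error = 0.0025
tightness: 0.0025 against a bound of 0.5473 (unrounded ratio ≈ 0.0045)

0.0025
0.5473


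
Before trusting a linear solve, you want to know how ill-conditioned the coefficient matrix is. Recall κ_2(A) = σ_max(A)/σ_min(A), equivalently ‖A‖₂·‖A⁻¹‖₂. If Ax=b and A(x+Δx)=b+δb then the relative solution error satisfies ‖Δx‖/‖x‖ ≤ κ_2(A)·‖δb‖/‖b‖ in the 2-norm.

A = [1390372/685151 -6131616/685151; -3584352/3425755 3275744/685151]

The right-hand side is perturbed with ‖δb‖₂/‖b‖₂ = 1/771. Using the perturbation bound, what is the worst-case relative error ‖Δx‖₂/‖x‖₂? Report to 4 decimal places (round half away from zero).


0.4144

M = AᵀA = [211681441936/40608295225 -188123029632/8121659045; -188123029632/8121659045 167222192128/1624331809]. tr(M)=2612871056/24157225, det(M)=2768896/24157225
solving λ² − 2612871056/24157225·λ + 2768896/24157225 = 0 gives λ = 2704/25, 1024/966289
so κ_2 = √((2704/25) / (1024/966289)) = 319.4750
worst-case relative error ≤ 319.4750 × 1/771 = 0.4144


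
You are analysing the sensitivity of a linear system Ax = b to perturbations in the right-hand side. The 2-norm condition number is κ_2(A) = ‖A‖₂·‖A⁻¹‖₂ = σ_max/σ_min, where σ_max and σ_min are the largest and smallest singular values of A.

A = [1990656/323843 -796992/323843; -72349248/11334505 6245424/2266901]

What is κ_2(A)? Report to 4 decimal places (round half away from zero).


AᵀA = [11996117766144/152759814025 -999468813312/30551962805; -999468813312/30551962805 83388748032/6110392561]; tr = 83318558976/903904225, det = 1358954496/903904225
solving λ² − 83318558976/903904225·λ + 1358954496/903904225 = 0 gives λ = 2304/25, 589824/36156169
κ = σ_max/σ_min = (48/5)/(768/6013) = 75.1625

75.1625


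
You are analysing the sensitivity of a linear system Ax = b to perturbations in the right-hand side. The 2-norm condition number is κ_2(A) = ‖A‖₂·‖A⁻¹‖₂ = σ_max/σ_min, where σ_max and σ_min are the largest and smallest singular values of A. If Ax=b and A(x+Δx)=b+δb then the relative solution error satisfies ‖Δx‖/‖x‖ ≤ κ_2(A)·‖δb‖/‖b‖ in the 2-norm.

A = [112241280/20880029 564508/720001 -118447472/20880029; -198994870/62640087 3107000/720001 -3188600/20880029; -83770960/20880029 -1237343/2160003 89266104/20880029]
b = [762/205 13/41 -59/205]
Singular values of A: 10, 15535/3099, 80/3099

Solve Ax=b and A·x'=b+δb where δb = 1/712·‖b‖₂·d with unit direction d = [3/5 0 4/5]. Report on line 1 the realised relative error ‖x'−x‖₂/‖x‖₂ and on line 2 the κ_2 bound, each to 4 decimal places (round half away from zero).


from the listed singular values, σ₁ = 10, σ_n = 80/3099
κ_2(A) = 10 / (80/3099) = 387.3750
worst-case relative error ≤ 387.3750 × 1/712 = 0.5441
solve Ax = b  →  x = [47.2975 36.6348 49.2274]
2-norm of b is 3.7417; of x, 77.4758
with δb = [0.0032 0.0000 0.0042], A·Δx = δb → ‖Δx‖ = 0.2036
realised ‖Δx‖/‖x‖ = 0.0026
realised/bound (from unrounded values) ≈ 0.0048

0.0026
0.5441


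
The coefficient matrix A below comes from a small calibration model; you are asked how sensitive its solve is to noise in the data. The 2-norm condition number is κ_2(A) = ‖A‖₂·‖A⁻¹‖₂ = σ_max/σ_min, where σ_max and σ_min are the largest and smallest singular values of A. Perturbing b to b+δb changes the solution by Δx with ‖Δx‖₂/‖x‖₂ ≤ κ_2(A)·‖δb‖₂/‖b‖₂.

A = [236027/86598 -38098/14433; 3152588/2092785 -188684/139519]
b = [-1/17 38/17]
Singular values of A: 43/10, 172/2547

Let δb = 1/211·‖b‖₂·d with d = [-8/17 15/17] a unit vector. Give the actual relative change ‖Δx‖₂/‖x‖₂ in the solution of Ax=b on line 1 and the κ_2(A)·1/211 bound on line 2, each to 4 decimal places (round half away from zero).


0.0053
0.3018

largest singular value 43/10, smallest 172/2547
condition number: (43/10) ÷ (172/2547) = 63.6750
worst-case relative error ≤ 63.6750 × 1/211 = 0.3018
solve Ax = b  →  x = [20.5934 21.2859]
‖b‖ = 2.2361, ‖x‖ = 29.6172
re-solving with b+δb shifts x by Δx of norm 0.1569
realised ‖Δx‖/‖x‖ = 0.0053
realised/bound (from unrounded values) ≈ 0.0176


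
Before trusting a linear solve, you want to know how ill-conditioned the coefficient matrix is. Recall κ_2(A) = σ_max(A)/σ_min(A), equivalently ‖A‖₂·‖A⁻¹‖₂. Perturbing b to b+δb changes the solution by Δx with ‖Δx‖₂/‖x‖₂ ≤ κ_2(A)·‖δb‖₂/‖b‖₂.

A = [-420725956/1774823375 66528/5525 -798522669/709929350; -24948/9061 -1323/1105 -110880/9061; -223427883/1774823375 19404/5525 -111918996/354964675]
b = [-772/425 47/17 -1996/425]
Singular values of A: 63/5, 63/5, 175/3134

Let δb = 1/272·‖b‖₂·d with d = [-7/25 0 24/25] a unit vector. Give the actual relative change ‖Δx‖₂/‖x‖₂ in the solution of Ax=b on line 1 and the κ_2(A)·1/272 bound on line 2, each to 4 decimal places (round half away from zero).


0.0053
0.8296

from the listed singular values, σ₁ = 63/5, σ_n = 175/3134
κ = σ_max/σ_min = (63/5)/(175/3134) = 225.6480
κ_2(A)·‖δb‖/‖b‖ = 0.8296
solve Ax = b  →  x = [69.8442 -0.2625 -15.9152]
‖b‖ = 5.7446, ‖x‖ = 71.6350
δb = ε·‖b‖·d = [-0.0059 0.0000 0.0203]; solving A·Δx = δb gives ‖Δx‖ = 0.3782
realised ‖Δx‖/‖x‖ = 0.0053
tightness: 0.0053 against a bound of 0.8296 (unrounded ratio ≈ 0.0064)


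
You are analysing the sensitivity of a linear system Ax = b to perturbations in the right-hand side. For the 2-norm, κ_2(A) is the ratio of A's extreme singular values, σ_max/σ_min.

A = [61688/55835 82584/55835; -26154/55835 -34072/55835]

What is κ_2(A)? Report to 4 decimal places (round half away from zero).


AᵀA = [5312948/3689405 7083504/3689405; 7083504/3689405 9444992/3689405]; tr = 2951588/737881, det = 256/737881
eigenvalues of AᵀA: λ = (tr ± √(tr²−4·det))/2 = 4, 64/737881
κ_2(A) = √(λ_max/λ_min) = √(4 / (64/737881)) = 214.7500

214.7500


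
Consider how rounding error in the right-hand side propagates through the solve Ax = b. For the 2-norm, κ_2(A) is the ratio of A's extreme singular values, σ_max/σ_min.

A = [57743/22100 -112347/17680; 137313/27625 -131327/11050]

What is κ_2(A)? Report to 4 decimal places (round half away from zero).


400.0000

AᵀA = [1332297961/42250000 -2557904013/33800000; -2557904013/33800000 4911211729/27040000]; tr = 852645329/4000000, det = 28398241/100000000
λ_max, λ_min = (852645329/4000000 ± √726985882191278241/16000000000000)/2 = 5329/25, 5329/4000000
κ_2(A) = √(λ_max/λ_min) = √((5329/25) / (5329/4000000)) = 400.0000


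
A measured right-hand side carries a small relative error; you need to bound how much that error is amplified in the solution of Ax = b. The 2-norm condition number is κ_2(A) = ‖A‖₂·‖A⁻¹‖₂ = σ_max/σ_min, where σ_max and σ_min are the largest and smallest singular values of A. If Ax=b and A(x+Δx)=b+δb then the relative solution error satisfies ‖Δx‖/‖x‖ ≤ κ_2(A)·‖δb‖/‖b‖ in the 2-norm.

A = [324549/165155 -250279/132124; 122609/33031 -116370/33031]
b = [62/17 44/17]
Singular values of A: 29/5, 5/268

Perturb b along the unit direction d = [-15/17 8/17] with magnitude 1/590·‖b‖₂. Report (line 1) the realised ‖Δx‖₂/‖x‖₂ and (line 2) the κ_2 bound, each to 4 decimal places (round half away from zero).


largest singular value 29/5, smallest 5/268
κ = σ_max/σ_min = (29/5)/(5/268) = 310.8800
bound on ‖Δx‖/‖x‖: κ·ε = 310.8800·1/590 = 0.5269
solve Ax = b  →  x = [-73.4316 -78.1032]
‖b‖₂ = 4.4721 and ‖x‖₂ = 107.2022
re-solving with b+δb shifts x by Δx of norm 0.4063
relative error = 0.0038
tightness: 0.0038 against a bound of 0.5269 (unrounded ratio ≈ 0.0072)

0.0038
0.5269


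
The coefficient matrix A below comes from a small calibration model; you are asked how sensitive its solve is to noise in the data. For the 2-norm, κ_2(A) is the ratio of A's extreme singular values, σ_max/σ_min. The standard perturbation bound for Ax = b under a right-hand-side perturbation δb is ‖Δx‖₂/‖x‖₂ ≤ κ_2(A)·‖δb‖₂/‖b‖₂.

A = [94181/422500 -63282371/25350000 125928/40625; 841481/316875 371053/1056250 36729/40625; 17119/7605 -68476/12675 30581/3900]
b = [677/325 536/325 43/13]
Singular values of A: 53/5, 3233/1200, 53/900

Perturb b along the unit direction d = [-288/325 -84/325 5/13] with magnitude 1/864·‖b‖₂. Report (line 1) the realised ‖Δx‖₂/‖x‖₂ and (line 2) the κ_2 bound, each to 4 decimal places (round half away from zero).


0.0049
0.2083

largest singular value 53/5, smallest 53/900
condition number: (53/5) ÷ (53/900) = 180.0000
worst-case relative error ≤ 180.0000 × 1/864 = 0.2083
solve Ax = b  →  x = [5.6547 -12.6062 -9.8868]
2-norm of b is 4.2426; of x, 16.9894
with δb = [-0.0044 -0.0013 0.0019], A·Δx = δb → ‖Δx‖ = 0.0834
relative error = 0.0049
so the bound overstates the realised error by a factor of ≈ 42.4470 (computed from the unrounded values)


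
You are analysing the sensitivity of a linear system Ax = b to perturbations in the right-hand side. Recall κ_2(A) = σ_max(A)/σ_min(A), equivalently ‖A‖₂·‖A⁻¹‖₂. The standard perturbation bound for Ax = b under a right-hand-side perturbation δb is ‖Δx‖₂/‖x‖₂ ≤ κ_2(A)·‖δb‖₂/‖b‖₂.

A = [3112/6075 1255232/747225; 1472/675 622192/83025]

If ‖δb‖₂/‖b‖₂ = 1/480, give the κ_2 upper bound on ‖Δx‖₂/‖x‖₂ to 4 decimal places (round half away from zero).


0.7594

AᵀA = [185194048/36905625 1904670208/110716875; 1904670208/110716875 19591053568/332150625]; tr = 34012480/531441, det = 16384/531441
solving λ² − 34012480/531441·λ + 16384/531441 = 0 gives λ = 64, 256/531441
κ_2(A) = √(λ_max/λ_min) = √(64 / (256/531441)) = 364.5000
bound on ‖Δx‖/‖x‖: κ·ε = 364.5000·1/480 = 0.7594


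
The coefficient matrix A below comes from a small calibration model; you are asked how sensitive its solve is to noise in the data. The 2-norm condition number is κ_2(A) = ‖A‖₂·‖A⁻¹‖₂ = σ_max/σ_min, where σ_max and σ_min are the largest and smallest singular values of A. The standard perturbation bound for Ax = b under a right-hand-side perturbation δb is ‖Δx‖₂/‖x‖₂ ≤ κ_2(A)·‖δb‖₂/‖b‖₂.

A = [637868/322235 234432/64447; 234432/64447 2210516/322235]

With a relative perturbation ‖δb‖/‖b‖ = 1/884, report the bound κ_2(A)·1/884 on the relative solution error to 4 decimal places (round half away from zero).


form AᵀA = [6162057616/359292025 2310561792/71858405; 2310561792/71858405 21662076304/359292025] with trace 19255456/248645 and determinant 3748096/31080625
eigenvalues of AᵀA: λ = (tr ± √(tr²−4·det))/2 = 1936/25, 1936/1243225
κ_2(A) = √(λ_max/λ_min) = √((1936/25) / (1936/1243225)) = 223.0000
perturbation bound = 223.0000·1/884 = 0.2523

0.2523


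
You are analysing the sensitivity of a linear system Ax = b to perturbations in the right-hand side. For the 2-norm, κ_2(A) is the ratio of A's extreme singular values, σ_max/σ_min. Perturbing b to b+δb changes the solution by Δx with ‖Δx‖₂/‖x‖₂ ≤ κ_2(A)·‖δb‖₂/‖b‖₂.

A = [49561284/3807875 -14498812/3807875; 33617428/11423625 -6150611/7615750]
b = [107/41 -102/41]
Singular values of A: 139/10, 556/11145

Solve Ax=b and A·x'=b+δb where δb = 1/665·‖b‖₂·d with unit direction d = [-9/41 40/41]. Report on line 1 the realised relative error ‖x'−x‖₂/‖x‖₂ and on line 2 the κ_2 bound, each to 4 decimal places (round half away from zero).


from the listed singular values, σ₁ = 139/10, σ_n = 556/11145
κ_2(A) = (139/10) / (556/11145) = 278.6250
perturbation bound = 278.6250·1/665 = 0.4190
solve Ax = b  →  x = [-16.6996 -57.7698]
2-norm of b is 3.6056; of x, 60.1351
Δx = A⁻¹·δb where δb = 1/665·3.6056·d; ‖Δx‖ = 0.1087
dividing the unrounded norms, ‖Δx‖/‖x‖ = 0.0018
realised/bound (from unrounded values) ≈ 0.0043

0.0018
0.4190


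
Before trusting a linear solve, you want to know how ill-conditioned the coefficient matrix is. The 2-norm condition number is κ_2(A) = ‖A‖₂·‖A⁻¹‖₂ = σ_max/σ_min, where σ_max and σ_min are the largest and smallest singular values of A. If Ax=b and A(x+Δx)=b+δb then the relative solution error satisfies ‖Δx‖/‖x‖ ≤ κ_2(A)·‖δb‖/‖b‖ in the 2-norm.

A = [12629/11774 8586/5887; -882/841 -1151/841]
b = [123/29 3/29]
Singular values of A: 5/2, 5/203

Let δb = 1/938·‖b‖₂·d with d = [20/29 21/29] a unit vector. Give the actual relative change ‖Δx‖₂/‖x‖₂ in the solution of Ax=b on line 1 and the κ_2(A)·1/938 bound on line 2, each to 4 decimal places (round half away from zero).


0.0015
0.1082

largest singular value 5/2, smallest 5/203
κ_2(A) = (5/2) / (5/203) = 101.5000
perturbation bound = 101.5000·1/938 = 0.1082
solve Ax = b  →  x = [-96.7200 74.0400]
2-norm of b is 4.2426; of x, 121.8059
with δb = [0.0031 0.0033], A·Δx = δb → ‖Δx‖ = 0.1836
relative error = 0.0015
realised/bound (from unrounded values) ≈ 0.0139


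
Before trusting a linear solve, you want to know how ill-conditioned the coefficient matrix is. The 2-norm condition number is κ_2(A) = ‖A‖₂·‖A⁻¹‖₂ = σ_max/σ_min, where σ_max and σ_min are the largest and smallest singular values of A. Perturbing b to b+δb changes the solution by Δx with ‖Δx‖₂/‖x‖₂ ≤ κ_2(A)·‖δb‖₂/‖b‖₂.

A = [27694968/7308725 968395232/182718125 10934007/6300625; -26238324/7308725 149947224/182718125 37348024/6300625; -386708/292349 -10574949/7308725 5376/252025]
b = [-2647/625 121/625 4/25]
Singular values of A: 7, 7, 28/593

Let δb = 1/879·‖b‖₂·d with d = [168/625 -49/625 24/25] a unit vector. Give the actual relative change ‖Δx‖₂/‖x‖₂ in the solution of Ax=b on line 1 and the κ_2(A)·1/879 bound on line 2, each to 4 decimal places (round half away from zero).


largest singular value 7, smallest 28/593
condition number: 7 ÷ (28/593) = 148.2500
κ_2(A)·‖δb‖/‖b‖ = 0.1687
solve Ax = b  →  x = [-13.8774 12.4274 -10.0924]
‖b‖₂ = 4.2426 and ‖x‖₂ = 21.1868
Δx = A⁻¹·δb where δb = 1/879·4.2426·d; ‖Δx‖ = 0.1022
dividing the unrounded norms, ‖Δx‖/‖x‖ = 0.0048
tightness: 0.0048 against a bound of 0.1687 (unrounded ratio ≈ 0.0286)

0.0048
0.1687


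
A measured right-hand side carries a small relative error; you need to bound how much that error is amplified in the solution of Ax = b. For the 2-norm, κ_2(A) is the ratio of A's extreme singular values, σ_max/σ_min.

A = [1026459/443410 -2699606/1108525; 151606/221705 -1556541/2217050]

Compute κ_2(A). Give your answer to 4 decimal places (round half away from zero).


305.8000

form AᵀA = [45822223825/7864497124 -12028063320/1966124281; -12028063320/1966124281 50518896169/7864497124] with trace 57277717/4675682 and determinant 60025/37405456
λ_max, λ_min = (57277717/4675682 ± √820149133956516/5465500541281)/2 = 49/4, 1225/9351364
so κ_2 = √((49/4) / (1225/9351364)) = 305.8000
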